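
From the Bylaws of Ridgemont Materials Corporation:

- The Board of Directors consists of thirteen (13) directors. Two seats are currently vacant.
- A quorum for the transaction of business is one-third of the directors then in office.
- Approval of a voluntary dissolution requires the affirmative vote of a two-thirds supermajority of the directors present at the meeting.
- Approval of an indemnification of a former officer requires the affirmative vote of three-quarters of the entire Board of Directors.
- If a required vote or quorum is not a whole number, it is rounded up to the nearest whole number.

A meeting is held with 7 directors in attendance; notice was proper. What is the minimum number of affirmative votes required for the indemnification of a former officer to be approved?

The indemnification of a former officer requires three-fourths of the entire Board of Directors (13).
3/4 of 13 = 9.75, rounded up to 10.
(Only 7 can vote, so the indemnification of a former officer cannot pass at this meeting, but the required vote is still 10.)

10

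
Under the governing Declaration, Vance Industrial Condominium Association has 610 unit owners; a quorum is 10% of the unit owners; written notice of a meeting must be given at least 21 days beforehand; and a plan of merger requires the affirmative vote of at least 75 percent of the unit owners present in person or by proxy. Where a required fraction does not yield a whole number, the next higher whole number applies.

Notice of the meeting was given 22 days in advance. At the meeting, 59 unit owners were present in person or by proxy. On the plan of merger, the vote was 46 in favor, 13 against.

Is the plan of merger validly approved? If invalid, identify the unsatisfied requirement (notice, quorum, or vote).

Invalid — quorum requirement not satisfied.

Notice: 22 days given; 21 required. Satisfied.
Quorum: 10% of 610 = 61; 59 present. Not satisfied.
Vote: requires three-fourths of those present (59); 3/4 of 59 = 44.25, rounded up to 45, so 45 needed; 46 in favor. Satisfied.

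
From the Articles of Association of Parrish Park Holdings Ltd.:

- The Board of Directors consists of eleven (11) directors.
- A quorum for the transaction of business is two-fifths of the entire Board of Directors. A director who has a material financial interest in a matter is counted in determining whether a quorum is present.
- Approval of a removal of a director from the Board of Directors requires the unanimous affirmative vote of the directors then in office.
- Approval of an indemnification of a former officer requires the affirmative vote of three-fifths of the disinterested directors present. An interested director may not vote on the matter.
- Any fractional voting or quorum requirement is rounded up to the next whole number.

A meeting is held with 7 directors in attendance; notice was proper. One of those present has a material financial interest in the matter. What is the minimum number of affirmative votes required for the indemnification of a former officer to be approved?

The indemnification of a former officer requires three-fifths of the disinterested directors present (7 − 1 = 6).
3/5 of 6 = 3.60, rounded up to 4.

4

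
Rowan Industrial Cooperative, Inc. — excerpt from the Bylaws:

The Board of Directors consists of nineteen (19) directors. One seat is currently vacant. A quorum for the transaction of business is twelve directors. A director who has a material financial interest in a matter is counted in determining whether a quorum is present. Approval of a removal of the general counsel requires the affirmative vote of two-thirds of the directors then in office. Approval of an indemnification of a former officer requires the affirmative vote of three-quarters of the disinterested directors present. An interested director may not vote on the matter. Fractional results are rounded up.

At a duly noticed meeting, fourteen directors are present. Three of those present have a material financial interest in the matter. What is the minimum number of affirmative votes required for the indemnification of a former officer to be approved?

The indemnification of a former officer requires three-fourths of the disinterested directors present (14 − 3 = 11).
3/4 of 11 = 8.25, rounded up to 9.

9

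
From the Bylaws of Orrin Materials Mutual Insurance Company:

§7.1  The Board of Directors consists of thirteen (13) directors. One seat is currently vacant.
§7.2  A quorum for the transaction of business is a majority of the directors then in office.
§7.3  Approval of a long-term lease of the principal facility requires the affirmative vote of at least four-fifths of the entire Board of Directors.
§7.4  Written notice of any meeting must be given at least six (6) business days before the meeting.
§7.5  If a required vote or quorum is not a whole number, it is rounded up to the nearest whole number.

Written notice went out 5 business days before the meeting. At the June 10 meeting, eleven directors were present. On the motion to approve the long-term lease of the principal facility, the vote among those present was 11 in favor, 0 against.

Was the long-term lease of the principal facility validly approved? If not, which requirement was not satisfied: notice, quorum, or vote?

Invalid — notice requirement not satisfied.

Notice: 5 business days given; 6 required (5 < 6). Not satisfied.
Quorum: 11 present; quorum is 7. Satisfied.
Vote: the long-term lease of the principal facility requires four-fifths of the entire Board of Directors (13). 4/5 of 13 = 10.40, rounded up to 11, so 11 affirmative votes are needed; 11 voted in favor. Satisfied.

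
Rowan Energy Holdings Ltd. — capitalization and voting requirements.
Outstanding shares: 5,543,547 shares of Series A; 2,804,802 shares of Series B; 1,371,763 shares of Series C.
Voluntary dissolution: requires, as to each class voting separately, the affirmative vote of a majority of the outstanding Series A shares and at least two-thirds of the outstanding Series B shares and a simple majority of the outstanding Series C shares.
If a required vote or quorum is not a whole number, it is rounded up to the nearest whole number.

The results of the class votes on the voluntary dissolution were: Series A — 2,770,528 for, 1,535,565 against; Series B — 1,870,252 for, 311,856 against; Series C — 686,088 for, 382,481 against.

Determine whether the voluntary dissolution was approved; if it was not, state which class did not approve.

Series A: a majority of 5543547 is 2771774; 2,771,774 required, 2,770,528 in favor — not approved.
Series B: 2/3 of 2804802 = 1869868; 1,869,868 required, 1,870,252 in favor — approved.
Series C: a majority of 1371763 is 685882; 685,882 required, 686,088 in favor — approved.

Not approved — the Series A shares did not give the required vote.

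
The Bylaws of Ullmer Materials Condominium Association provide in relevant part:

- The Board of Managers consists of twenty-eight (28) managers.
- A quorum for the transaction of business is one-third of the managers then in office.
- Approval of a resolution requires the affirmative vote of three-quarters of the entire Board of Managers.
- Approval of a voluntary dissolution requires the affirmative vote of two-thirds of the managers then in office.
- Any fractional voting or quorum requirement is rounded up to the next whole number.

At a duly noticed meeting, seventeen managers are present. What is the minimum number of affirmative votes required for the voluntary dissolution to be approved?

19

The voluntary dissolution requires two-thirds of the managers then in office (28).
2/3 of 28 = 18.67, rounded up to 19.
(Only 17 can vote, so the voluntary dissolution cannot pass at this meeting, but the required vote is still 19.)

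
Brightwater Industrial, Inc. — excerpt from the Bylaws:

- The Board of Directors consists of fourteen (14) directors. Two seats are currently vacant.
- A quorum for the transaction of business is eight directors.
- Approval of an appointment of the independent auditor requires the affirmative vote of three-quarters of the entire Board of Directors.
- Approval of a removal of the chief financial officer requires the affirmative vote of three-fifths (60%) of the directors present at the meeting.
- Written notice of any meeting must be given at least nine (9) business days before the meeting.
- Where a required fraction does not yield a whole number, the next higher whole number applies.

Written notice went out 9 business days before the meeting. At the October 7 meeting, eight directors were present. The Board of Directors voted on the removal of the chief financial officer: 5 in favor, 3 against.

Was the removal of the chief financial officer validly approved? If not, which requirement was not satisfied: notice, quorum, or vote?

Notice: 9 business days given; 9 required (9 ≥ 9). Satisfied.
Quorum: 8 present; quorum is 8. Satisfied.
Vote: the removal of the chief financial officer requires three-fifths of the directors present (8). 3/5 of 8 = 4.80, rounded up to 5, so 5 affirmative votes are needed; 5 voted in favor. Satisfied.

Valid — all requirements satisfied.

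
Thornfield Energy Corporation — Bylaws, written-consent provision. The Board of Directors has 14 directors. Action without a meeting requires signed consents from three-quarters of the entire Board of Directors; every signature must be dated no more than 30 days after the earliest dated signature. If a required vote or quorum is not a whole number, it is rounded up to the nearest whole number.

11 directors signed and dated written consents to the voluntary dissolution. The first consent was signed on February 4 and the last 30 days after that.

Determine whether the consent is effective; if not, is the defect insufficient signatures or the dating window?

Effective — both the signature and dating-window requirements are satisfied.

Signatures required: three-quarters of 14 — 3/4 of 14 = 10.50, rounded up to 11, so 11 needed; 11 signed. Sufficient.
Dating window: the latest signature is 30 days after the earliest; the limit is 30 days. Within the window.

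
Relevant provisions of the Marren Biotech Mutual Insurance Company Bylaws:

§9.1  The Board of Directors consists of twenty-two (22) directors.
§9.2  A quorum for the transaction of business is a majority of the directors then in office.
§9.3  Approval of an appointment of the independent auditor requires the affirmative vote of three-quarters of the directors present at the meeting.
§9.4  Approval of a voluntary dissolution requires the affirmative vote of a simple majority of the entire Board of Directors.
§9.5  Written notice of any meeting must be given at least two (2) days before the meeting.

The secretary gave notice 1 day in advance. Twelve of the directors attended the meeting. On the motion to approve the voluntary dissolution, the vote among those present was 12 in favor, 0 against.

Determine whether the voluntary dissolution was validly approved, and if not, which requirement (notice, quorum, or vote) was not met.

Invalid — notice requirement not satisfied.

Notice: 1 day given; 2 required (1 < 2). Not satisfied.
Quorum: 12 present; quorum is 12. Satisfied.
Vote: the voluntary dissolution requires a majority of the entire Board of Directors (22). A majority of 22 is 12, so 12 affirmative votes are needed; 12 voted in favor. Satisfied.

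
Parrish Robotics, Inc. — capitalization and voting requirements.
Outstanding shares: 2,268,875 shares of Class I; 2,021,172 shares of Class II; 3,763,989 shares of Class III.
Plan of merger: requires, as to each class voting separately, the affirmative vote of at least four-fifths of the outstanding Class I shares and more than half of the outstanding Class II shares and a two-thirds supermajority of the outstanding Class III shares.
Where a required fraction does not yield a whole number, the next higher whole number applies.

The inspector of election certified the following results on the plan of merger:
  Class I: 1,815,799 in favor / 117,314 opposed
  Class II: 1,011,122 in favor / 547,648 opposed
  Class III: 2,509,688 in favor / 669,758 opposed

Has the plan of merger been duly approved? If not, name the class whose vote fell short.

Class I: 4/5 of 2268875 = 1815100; 1,815,100 required, 1,815,799 in favor — approved.
Class II: a majority of 2021172 is 1010587; 1,010,587 required, 1,011,122 in favor — approved.
Class III: 2/3 of 3763989 = 2509326; 2,509,326 required, 2,509,688 in favor — approved.

Approved — every class gave the required vote.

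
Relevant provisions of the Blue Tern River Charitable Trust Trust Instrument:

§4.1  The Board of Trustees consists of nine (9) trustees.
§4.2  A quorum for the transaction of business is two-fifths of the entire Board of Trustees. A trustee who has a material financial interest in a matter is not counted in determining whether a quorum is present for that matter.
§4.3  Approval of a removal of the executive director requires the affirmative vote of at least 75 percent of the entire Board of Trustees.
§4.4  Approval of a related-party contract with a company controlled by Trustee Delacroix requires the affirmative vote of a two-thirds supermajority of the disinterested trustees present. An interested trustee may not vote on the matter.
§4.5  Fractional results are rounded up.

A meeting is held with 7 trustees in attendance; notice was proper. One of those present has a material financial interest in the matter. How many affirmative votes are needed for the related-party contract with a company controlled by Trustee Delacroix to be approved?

The related-party contract with a company controlled by Trustee Delacroix requires two-thirds of the disinterested trustees present (7 − 1 = 6).
2/3 of 6 = 4.

4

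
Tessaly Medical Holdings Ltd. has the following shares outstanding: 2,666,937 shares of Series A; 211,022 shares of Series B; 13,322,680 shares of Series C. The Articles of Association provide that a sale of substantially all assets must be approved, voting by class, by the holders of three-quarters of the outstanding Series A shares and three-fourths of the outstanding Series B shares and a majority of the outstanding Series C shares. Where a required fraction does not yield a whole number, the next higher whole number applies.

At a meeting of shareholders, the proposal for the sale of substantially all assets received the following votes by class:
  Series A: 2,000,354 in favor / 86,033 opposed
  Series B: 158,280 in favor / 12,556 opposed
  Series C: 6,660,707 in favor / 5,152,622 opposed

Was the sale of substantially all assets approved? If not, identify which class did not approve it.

Not approved — the Series C shares did not give the required vote.

Series A: 3/4 of 2666937 = 2000202.75, rounded up to 2000203; 2,000,203 required, 2,000,354 in favor — approved.
Series B: 3/4 of 211022 = 158266.50, rounded up to 158267; 158,267 required, 158,280 in favor — approved.
Series C: a majority of 13322680 is 6661341; 6,661,341 required, 6,660,707 in favor — not approved.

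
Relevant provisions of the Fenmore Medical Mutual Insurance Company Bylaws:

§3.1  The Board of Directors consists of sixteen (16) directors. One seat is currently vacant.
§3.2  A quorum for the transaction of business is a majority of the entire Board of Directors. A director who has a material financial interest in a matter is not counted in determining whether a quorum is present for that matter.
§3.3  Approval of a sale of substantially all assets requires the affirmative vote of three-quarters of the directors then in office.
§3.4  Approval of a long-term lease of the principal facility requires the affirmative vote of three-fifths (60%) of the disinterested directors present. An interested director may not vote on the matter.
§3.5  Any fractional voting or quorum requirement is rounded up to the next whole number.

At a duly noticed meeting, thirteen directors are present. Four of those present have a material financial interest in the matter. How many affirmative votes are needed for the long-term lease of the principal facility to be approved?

6

The long-term lease of the principal facility requires three-fifths of the disinterested directors present (13 − 4 = 9).
3/5 of 9 = 5.40, rounded up to 6.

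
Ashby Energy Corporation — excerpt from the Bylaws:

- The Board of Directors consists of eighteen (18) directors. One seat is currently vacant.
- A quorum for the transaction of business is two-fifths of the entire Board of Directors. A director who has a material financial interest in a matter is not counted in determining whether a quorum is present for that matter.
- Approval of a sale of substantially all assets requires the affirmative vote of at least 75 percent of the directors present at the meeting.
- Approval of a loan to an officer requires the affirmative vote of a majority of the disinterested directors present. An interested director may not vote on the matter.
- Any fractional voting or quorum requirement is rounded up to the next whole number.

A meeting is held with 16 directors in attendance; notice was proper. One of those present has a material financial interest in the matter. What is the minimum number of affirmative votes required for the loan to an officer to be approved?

8

The loan to an officer requires a majority of the disinterested directors present (16 − 1 = 15).
A majority of 15 is 8.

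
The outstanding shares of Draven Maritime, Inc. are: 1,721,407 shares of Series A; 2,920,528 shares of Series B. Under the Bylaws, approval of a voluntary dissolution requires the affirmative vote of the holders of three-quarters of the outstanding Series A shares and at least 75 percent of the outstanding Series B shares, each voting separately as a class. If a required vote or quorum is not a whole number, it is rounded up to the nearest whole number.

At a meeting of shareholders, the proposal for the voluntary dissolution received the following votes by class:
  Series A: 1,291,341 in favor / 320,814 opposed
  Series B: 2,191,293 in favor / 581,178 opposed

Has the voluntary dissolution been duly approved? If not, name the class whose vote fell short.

Series A: 3/4 of 1721407 = 1291055.25, rounded up to 1291056; 1,291,056 required, 1,291,341 in favor — approved.
Series B: 3/4 of 2920528 = 2190396; 2,190,396 required, 2,191,293 in favor — approved.

Approved — every class gave the required vote.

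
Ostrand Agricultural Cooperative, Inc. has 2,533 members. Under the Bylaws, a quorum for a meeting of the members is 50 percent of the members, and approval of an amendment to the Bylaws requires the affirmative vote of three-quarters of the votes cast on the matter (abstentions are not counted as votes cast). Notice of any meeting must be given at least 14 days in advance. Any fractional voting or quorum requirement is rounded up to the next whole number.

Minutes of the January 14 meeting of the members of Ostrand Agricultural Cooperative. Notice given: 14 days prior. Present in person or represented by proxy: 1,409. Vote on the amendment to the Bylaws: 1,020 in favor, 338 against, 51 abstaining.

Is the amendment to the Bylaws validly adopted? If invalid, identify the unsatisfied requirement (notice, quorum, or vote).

Notice: 14 days given; 14 required. Satisfied.
Quorum: 50% of 2,533 = 1,266.50, rounded up to 1,267; 1,409 present. Satisfied.
Vote: requires three-fourths of the votes cast (1,409 − 51 abstaining = 1,358); 3/4 of 1358 = 1018.50, rounded up to 1019, so 1,019 needed; 1,020 in favor. Satisfied.

Valid — all requirements satisfied.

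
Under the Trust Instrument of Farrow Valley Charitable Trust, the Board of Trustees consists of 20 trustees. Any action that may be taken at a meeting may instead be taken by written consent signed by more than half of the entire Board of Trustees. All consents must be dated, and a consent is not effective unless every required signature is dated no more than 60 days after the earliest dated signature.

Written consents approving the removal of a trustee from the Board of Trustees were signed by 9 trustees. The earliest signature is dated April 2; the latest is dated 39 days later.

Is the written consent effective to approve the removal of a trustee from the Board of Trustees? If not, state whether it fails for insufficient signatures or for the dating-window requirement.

Signatures required: more than half of 20 — a majority of 20 is 11, so 11 needed; 9 signed. Insufficient.
Dating window: the latest signature is 39 days after the earliest; the limit is 60 days. Within the window.

Not effective — insufficient signatures.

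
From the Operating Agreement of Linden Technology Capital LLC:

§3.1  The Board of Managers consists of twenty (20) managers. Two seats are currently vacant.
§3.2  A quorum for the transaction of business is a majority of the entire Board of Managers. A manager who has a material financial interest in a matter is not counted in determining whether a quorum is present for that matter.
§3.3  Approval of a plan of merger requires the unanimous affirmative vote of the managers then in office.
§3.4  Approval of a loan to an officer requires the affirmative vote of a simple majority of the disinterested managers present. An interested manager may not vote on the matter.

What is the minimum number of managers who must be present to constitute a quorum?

11

A majority of 20 is 11.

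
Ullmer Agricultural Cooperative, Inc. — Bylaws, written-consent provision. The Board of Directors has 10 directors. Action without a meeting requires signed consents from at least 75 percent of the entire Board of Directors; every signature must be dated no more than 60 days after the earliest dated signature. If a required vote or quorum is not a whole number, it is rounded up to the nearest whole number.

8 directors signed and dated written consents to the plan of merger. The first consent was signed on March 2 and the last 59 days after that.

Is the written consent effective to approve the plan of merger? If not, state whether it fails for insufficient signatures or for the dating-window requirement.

Effective — both the signature and dating-window requirements are satisfied.

Signatures required: at least 75 percent of 10 — 3/4 of 10 = 7.50, rounded up to 8, so 8 needed; 8 signed. Sufficient.
Dating window: the latest signature is 59 days after the earliest; the limit is 60 days. Within the window.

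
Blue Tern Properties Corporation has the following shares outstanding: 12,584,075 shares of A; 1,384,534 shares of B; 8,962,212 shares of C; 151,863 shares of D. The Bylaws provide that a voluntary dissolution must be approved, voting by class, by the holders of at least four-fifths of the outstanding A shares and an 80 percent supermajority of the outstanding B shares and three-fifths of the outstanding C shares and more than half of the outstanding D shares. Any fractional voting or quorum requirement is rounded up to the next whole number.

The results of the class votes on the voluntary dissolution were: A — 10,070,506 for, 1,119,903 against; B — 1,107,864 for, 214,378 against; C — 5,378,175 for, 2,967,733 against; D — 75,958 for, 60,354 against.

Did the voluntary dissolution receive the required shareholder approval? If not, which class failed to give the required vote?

Approved — every class gave the required vote.

A: 4/5 of 12584075 = 10067260; 10,067,260 required, 10,070,506 in favor — approved.
B: 4/5 of 1384534 = 1107627.20, rounded up to 1107628; 1,107,628 required, 1,107,864 in favor — approved.
C: 3/5 of 8962212 = 5377327.20, rounded up to 5377328; 5,377,328 required, 5,378,175 in favor — approved.
D: a majority of 151863 is 75932; 75,932 required, 75,958 in favor — approved.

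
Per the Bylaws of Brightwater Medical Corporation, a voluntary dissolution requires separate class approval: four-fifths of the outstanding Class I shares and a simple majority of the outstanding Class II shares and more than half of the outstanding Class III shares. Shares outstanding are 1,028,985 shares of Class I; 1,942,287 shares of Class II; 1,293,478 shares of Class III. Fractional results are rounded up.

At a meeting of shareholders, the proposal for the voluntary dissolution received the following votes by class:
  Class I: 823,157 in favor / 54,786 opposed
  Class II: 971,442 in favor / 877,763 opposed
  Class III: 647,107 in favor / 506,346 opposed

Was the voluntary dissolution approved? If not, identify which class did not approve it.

Not approved — the Class I shares did not give the required vote.

Class I: 4/5 of 1028985 = 823188; 823,188 required, 823,157 in favor — not approved.
Class II: a majority of 1942287 is 971144; 971,144 required, 971,442 in favor — approved.
Class III: a majority of 1293478 is 646740; 646,740 required, 647,107 in favor — approved.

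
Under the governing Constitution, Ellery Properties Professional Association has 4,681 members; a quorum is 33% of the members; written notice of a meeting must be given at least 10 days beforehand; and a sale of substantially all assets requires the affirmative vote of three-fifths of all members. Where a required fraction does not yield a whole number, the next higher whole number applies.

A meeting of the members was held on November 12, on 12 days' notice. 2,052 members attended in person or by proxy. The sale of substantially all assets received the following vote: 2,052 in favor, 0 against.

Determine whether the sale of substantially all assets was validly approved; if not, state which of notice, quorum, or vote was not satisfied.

Notice: 12 days given; 10 required. Satisfied.
Quorum: 33% of 4,681 = 1,544.73, rounded up to 1,545; 2,052 present. Satisfied.
Vote: requires three-fifths of all members (4,681); 3/5 of 4681 = 2808.60, rounded up to 2809, so 2,809 needed; 2,052 in favor. Not satisfied.

Invalid — vote requirement not satisfied.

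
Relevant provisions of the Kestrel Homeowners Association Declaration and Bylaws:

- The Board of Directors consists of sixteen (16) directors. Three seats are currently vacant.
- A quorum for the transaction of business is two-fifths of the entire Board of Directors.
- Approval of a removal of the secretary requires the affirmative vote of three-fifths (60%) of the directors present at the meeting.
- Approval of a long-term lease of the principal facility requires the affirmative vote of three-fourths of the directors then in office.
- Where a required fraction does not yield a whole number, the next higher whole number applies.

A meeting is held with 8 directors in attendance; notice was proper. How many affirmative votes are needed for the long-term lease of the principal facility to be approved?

10

The long-term lease of the principal facility requires three-fourths of the directors then in office (13).
3/4 of 13 = 9.75, rounded up to 10.
(Only 8 can vote, so the long-term lease of the principal facility cannot pass at this meeting, but the required vote is still 10.)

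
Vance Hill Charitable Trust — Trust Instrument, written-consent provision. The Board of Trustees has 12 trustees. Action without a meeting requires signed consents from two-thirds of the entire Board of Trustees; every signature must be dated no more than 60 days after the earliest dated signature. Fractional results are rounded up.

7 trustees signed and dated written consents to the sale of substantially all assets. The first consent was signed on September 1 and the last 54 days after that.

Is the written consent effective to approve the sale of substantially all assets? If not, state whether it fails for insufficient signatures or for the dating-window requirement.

Signatures required: two-thirds of 12 — 2/3 of 12 = 8, so 8 needed; 7 signed. Insufficient.
Dating window: the latest signature is 54 days after the earliest; the limit is 60 days. Within the window.

Not effective — insufficient signatures.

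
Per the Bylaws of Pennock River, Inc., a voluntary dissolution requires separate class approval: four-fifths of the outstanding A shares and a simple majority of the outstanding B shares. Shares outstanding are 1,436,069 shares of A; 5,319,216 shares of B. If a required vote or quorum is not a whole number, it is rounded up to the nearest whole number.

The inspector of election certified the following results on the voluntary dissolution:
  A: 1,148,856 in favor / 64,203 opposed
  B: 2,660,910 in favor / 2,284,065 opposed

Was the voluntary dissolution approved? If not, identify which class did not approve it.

Approved — every class gave the required vote.

A: 4/5 of 1436069 = 1148855.20, rounded up to 1148856; 1,148,856 required, 1,148,856 in favor — approved.
B: a majority of 5319216 is 2659609; 2,659,609 required, 2,660,910 in favor — approved.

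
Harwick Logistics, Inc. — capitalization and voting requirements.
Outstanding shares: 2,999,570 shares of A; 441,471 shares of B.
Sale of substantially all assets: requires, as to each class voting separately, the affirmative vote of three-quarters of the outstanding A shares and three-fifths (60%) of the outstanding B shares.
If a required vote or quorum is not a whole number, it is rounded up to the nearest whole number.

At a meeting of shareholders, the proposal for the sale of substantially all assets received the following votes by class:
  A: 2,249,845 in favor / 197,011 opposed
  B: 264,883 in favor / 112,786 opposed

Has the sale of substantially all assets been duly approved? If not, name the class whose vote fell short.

A: 3/4 of 2999570 = 2249677.50, rounded up to 2249678; 2,249,678 required, 2,249,845 in favor — approved.
B: 3/5 of 441471 = 264882.60, rounded up to 264883; 264,883 required, 264,883 in favor — approved.

Approved — every class gave the required vote.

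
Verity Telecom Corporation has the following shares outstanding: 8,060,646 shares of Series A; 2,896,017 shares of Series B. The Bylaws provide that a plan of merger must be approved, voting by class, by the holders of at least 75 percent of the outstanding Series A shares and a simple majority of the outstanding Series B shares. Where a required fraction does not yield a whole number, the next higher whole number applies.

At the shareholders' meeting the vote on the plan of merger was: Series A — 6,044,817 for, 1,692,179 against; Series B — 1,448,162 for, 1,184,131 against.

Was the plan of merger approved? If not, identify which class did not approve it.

Series A: 3/4 of 8060646 = 6045484.50, rounded up to 6045485; 6,045,485 required, 6,044,817 in favor — not approved.
Series B: a majority of 2896017 is 1448009; 1,448,009 required, 1,448,162 in favor — approved.

Not approved — the Series A shares did not give the required vote.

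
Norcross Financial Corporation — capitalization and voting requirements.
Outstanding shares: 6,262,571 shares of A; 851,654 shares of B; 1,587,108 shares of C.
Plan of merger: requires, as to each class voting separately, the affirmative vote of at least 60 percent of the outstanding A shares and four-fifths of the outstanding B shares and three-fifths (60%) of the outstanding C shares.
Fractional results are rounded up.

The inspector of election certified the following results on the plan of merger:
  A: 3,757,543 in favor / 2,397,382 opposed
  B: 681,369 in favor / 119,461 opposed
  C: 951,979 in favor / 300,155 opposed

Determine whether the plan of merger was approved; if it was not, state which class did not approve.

A: 3/5 of 6262571 = 3757542.60, rounded up to 3757543; 3,757,543 required, 3,757,543 in favor — approved.
B: 4/5 of 851654 = 681323.20, rounded up to 681324; 681,324 required, 681,369 in favor — approved.
C: 3/5 of 1587108 = 952264.80, rounded up to 952265; 952,265 required, 951,979 in favor — not approved.

Not approved — the C shares did not give the required vote.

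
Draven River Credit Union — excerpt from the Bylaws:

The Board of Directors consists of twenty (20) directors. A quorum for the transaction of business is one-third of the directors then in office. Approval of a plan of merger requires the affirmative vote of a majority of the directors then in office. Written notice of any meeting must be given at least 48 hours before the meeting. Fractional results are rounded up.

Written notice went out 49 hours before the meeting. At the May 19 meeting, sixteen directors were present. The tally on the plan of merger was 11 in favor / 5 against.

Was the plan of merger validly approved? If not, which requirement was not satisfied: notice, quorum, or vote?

Notice: 49 hours given; 48 required (49 ≥ 48). Satisfied.
Quorum: 16 present; quorum is 7. Satisfied.
Vote: the plan of merger requires a majority of the directors then in office (20). A majority of 20 is 11, so 11 affirmative votes are needed; 11 voted in favor. Satisfied.

Valid — all requirements satisfied.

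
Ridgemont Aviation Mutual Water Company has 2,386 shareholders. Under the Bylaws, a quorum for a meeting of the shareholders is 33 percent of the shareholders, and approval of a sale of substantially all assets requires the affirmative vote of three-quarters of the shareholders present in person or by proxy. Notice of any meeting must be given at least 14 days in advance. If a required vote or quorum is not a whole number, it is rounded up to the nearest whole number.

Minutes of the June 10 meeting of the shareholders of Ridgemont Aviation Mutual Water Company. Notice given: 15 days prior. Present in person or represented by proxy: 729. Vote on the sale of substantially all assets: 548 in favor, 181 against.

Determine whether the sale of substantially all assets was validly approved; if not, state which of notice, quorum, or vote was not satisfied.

Invalid — quorum requirement not satisfied.

Notice: 15 days given; 14 required. Satisfied.
Quorum: 33% of 2,386 = 787.38, rounded up to 788; 729 present. Not satisfied.
Vote: requires three-fourths of those present (729); 3/4 of 729 = 546.75, rounded up to 547, so 547 needed; 548 in favor. Satisfied.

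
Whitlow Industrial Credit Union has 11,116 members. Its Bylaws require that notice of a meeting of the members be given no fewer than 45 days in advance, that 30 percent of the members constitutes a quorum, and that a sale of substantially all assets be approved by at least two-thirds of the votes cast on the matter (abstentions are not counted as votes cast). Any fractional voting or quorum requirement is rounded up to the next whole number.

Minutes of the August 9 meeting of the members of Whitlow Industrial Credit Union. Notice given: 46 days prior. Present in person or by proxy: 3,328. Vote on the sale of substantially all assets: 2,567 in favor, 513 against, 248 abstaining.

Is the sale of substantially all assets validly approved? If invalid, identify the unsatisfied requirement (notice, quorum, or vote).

Invalid — quorum requirement not satisfied.

Notice: 46 days given; 45 required. Satisfied.
Quorum: 30% of 11,116 = 3,334.80, rounded up to 3,335; 3,328 present. Not satisfied.
Vote: requires two-thirds of the votes cast (3,328 − 248 abstaining = 3,080); 2/3 of 3080 = 2053.33, rounded up to 2054, so 2,054 needed; 2,567 in favor. Satisfied.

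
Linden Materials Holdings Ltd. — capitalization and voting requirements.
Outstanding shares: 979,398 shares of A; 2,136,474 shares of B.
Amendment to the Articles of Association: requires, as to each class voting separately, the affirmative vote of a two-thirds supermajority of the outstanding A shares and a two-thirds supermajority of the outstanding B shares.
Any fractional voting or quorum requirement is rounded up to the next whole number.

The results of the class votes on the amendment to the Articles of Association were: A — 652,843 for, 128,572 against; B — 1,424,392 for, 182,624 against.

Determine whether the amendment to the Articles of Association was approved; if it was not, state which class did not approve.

A: 2/3 of 979398 = 652932; 652,932 required, 652,843 in favor — not approved.
B: 2/3 of 2136474 = 1424316; 1,424,316 required, 1,424,392 in favor — approved.

Not approved — the A shares did not give the required vote.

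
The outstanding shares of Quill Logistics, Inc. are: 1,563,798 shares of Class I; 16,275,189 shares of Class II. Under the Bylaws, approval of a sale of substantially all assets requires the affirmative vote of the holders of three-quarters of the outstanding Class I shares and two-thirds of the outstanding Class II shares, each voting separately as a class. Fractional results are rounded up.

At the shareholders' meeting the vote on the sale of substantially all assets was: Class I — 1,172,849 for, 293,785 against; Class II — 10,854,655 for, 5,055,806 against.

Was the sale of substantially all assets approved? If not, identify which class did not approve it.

Class I: 3/4 of 1563798 = 1172848.50, rounded up to 1172849; 1,172,849 required, 1,172,849 in favor — approved.
Class II: 2/3 of 16275189 = 10850126; 10,850,126 required, 10,854,655 in favor — approved.

Approved — every class gave the required vote.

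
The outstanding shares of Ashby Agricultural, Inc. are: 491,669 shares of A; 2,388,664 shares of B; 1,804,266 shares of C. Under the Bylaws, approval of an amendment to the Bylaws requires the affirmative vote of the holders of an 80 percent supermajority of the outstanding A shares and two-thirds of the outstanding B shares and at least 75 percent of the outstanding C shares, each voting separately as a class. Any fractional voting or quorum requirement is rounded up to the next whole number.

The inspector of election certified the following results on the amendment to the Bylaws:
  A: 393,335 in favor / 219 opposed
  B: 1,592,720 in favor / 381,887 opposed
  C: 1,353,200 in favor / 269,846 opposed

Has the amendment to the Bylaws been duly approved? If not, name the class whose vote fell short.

A: 4/5 of 491669 = 393335.20, rounded up to 393336; 393,336 required, 393,335 in favor — not approved.
B: 2/3 of 2388664 = 1592442.67, rounded up to 1592443; 1,592,443 required, 1,592,720 in favor — approved.
C: 3/4 of 1804266 = 1353199.50, rounded up to 1353200; 1,353,200 required, 1,353,200 in favor — approved.

Not approved — the A shares did not give the required vote.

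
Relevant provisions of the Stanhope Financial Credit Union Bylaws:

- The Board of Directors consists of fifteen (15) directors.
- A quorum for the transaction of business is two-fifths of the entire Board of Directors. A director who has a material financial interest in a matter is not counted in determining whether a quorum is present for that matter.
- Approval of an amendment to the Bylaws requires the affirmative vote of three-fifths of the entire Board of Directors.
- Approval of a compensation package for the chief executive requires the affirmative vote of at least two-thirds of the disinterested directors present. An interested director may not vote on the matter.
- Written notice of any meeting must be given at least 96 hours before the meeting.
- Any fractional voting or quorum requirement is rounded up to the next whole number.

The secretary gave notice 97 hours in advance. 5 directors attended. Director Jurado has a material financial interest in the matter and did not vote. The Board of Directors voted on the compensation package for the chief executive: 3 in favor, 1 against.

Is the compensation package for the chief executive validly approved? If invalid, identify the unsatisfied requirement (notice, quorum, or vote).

Notice: 97 hours given; 96 required (97 ≥ 96). Satisfied.
Quorum: 5 present, but the 1 interested director does not count, leaving 4. Quorum is 6. Not satisfied.
Vote: the compensation package for the chief executive requires two-thirds of the disinterested directors present (5 − 1 = 4). 2/3 of 4 = 2.67, rounded up to 3, so 3 affirmative votes are needed; 3 voted in favor. Satisfied. (Moot — without a quorum no business can be validly transacted.)

Invalid — quorum requirement not satisfied.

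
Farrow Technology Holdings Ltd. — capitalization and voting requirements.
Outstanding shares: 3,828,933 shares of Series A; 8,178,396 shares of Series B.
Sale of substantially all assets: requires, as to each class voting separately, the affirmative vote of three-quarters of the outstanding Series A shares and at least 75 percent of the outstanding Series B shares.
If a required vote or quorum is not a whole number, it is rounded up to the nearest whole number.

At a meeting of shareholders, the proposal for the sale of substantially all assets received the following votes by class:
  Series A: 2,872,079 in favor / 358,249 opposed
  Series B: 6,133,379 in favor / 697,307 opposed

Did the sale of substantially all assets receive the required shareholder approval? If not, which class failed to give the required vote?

Not approved — the Series B shares did not give the required vote.

Series A: 3/4 of 3828933 = 2871699.75, rounded up to 2871700; 2,871,700 required, 2,872,079 in favor — approved.
Series B: 3/4 of 8178396 = 6133797; 6,133,797 required, 6,133,379 in favor — not approved.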